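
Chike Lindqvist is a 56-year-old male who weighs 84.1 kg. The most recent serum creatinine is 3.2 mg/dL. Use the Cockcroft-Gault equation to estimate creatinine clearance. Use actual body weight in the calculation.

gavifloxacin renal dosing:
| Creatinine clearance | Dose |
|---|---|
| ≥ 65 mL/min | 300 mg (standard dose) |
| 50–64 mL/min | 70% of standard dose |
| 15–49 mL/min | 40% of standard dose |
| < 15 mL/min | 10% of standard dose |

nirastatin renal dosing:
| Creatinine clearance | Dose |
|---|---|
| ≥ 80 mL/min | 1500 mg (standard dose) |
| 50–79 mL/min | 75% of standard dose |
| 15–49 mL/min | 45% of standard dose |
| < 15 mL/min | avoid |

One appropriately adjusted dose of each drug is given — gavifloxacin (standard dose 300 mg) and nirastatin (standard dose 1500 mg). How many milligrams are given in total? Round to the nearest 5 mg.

795 mg

CrCl = (140 − 56) × 84.1 / (72 × 3.2) = 7064.4 / 230.40 ≈ 30.7 mL/min
CrCl ≈ 31 mL/min.
gavifloxacin: 15–49 mL/min → 40% of 300 mg = 120 mg.
nirastatin: 15–49 mL/min → 45% of 1500 mg = 675 mg.
Total = 120 + 675 = 795 mg.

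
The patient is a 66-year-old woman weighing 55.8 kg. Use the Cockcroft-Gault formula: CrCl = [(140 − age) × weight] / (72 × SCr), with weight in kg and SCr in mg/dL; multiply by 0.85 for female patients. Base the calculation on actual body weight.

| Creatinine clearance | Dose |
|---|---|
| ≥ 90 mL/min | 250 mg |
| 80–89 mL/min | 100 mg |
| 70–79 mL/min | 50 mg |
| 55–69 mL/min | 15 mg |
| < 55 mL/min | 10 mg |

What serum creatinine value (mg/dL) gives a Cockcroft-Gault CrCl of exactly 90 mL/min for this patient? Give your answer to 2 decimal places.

0.54 mg/dL

Standard dose requires CrCl ≥ 90 mL/min.
Set (140 − 66) × 55.8 × 0.85 / (72 × SCr) = 90
SCr = (140 − 66) × 55.8 × 0.85 / (72 × 90) = 0.542 mg/dL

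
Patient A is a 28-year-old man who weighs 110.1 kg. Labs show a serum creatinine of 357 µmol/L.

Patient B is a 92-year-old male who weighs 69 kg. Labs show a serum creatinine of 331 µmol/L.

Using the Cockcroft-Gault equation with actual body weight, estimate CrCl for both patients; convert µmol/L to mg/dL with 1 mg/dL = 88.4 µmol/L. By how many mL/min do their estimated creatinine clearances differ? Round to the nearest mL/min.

30 mL/min

Patient A: SCr = 357 / 88.4 = 4.038 mg/dL
Patient A: CrCl = (140 − 28) × 110.1 / (72 × 4.038) = 12331.2 / 290.74 ≈ 42.4 mL/min
Patient B: SCr = 331 / 88.4 = 3.744 mg/dL
Patient B: CrCl = (140 − 92) × 69 / (72 × 3.744) = 3312.0 / 269.57 ≈ 12.3 mL/min
|42.4 − 12.3| = 30.1 mL/min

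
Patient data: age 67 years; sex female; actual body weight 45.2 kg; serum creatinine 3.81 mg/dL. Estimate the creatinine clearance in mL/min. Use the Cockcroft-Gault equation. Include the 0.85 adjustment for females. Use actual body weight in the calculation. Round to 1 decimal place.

CrCl = (140 − 67) × 45.2 / (72 × 3.81) × 0.85 = 3299.6 / 274.32 × 0.85 ≈ 10.2 mL/min

10.2 mL/min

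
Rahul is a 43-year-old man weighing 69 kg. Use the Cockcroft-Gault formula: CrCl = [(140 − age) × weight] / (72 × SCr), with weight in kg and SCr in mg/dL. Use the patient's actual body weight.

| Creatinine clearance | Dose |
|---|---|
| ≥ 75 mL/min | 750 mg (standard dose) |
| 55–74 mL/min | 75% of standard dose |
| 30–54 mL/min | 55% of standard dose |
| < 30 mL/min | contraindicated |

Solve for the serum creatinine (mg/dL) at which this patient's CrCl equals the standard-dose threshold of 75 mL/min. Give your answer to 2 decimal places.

Standard dose requires CrCl ≥ 75 mL/min.
Set (140 − 43) × 69 / (72 × SCr) = 75
SCr = (140 − 43) × 69 / (72 × 75) = 1.239 mg/dL

1.24 mg/dL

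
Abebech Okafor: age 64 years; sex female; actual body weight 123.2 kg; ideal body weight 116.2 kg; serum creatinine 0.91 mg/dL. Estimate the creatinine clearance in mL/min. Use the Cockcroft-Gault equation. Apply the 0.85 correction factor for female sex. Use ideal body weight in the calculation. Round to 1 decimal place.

114.6 mL/min

CrCl = (140 − 64) × 116.2 / (72 × 0.91) × 0.85 = 8831.2 / 65.52 × 0.85 ≈ 114.6 mL/min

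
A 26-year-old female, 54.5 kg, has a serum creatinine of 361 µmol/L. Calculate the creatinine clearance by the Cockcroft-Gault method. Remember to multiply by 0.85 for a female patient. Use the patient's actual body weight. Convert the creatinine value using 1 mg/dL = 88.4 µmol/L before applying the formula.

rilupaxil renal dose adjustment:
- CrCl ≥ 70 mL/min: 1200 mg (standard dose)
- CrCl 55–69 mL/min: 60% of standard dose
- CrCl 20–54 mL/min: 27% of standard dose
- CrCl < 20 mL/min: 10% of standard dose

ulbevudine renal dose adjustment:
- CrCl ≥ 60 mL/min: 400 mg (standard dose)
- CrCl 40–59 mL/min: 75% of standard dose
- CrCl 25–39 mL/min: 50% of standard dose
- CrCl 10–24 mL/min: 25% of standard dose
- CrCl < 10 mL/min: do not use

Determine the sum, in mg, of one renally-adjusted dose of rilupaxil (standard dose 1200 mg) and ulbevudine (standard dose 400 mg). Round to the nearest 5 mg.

SCr = 361 / 88.4 = 4.084 mg/dL
CrCl = (140 − 26) × 54.5 / (72 × 4.084) × 0.85 = 6213.0 / 294.05 × 0.85 ≈ 18.0 mL/min
CrCl ≈ 18 mL/min.
rilupaxil: < 20 mL/min → 10% of 1200 mg = 120 mg.
ulbevudine: 10–24 mL/min → 25% of 400 mg = 100 mg.
Total = 120 + 100 = 220 mg.

220 mg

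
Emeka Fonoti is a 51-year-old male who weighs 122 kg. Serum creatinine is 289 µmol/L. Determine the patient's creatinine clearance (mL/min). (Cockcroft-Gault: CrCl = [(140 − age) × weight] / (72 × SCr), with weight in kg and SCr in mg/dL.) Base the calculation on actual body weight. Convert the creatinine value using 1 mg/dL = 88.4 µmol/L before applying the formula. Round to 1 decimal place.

SCr = 289 / 88.4 = 3.269 mg/dL
CrCl = (140 − 51) × 122 / (72 × 3.269) = 10858.0 / 235.37 ≈ 46.1 mL/min

46.1 mL/min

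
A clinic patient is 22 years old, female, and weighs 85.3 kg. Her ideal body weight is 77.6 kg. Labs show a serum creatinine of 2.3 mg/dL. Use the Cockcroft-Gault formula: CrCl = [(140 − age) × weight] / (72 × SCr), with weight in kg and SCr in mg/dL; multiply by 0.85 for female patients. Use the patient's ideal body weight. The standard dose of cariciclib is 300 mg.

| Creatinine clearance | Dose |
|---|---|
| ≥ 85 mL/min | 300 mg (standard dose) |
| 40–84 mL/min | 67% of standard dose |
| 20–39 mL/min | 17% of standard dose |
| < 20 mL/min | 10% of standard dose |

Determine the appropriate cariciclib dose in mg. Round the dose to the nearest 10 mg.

200 mg

CrCl = (140 − 22) × 77.6 / (72 × 2.3) × 0.85 = 9156.8 / 165.60 × 0.85 ≈ 47.0 mL/min
CrCl ≈ 47 mL/min → bracket 40–84 mL/min.
67% of 300 mg = 201 mg → 200 mg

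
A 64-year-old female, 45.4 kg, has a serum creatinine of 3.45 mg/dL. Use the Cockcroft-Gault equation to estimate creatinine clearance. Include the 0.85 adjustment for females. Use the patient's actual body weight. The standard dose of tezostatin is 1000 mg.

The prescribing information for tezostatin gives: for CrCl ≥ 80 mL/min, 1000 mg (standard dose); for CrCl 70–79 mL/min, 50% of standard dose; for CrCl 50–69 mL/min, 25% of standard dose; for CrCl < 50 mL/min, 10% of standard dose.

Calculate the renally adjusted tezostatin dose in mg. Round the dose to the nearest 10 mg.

CrCl = (140 − 64) × 45.4 / (72 × 3.45) × 0.85 = 3450.4 / 248.40 × 0.85 ≈ 11.8 mL/min
CrCl ≈ 12 mL/min → bracket < 50 mL/min.
10% of 1000 mg = 100 mg

100 mg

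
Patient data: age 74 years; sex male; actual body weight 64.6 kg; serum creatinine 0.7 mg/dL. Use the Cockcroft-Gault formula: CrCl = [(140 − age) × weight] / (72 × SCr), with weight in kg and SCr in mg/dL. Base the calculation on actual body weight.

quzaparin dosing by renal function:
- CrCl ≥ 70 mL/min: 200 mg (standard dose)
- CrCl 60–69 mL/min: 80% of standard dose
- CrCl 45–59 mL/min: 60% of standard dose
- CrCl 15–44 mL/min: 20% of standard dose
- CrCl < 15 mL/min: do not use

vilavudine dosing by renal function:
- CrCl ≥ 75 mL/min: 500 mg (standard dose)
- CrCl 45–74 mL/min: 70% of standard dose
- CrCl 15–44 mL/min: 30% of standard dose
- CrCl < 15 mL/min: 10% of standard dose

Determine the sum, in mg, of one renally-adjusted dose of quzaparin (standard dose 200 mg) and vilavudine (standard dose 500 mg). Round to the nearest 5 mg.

700 mg

CrCl = (140 − 74) × 64.6 / (72 × 0.7) = 4263.6 / 50.40 ≈ 84.6 mL/min
CrCl ≈ 85 mL/min.
quzaparin: ≥ 70 mL/min → 100% of 200 mg = 200 mg.
vilavudine: ≥ 75 mL/min → 100% of 500 mg = 500 mg.
Total = 200 + 500 = 700 mg.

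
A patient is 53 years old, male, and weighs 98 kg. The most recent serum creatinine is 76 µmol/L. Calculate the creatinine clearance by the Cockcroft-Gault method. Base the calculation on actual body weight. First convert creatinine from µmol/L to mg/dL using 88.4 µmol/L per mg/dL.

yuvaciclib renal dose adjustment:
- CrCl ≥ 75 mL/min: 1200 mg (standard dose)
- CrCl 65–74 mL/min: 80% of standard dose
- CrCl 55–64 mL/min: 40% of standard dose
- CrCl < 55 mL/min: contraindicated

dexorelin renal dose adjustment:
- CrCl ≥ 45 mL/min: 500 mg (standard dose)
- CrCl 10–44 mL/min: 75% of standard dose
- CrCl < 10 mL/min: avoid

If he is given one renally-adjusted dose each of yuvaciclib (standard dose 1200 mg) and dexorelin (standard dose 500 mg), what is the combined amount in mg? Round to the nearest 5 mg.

SCr = 76 / 88.4 = 0.86 mg/dL
CrCl = (140 − 53) × 98 / (72 × 0.86) = 8526.0 / 61.92 ≈ 137.7 mL/min
CrCl ≈ 138 mL/min.
yuvaciclib: ≥ 75 mL/min → 100% of 1200 mg = 1200 mg.
dexorelin: ≥ 45 mL/min → 100% of 500 mg = 500 mg.
Total = 1200 + 500 = 1700 mg.

1700 mg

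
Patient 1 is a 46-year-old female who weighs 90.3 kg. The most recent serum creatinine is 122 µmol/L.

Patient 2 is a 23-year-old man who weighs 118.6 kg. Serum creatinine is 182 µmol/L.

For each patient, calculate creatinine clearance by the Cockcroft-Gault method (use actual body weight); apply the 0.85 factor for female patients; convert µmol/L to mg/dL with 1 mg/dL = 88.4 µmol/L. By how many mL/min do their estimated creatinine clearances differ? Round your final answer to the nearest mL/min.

Patient 1: SCr = 122 / 88.4 = 1.38 mg/dL
Patient 1: CrCl = (140 − 46) × 90.3 / (72 × 1.38) × 0.85 = 8488.2 / 99.36 × 0.85 ≈ 72.6 mL/min
Patient 2: SCr = 182 / 88.4 = 2.059 mg/dL
Patient 2: CrCl = (140 − 23) × 118.6 / (72 × 2.059) = 13876.2 / 148.25 ≈ 93.6 mL/min
|72.6 − 93.6| = 21.0 mL/min

21 mL/min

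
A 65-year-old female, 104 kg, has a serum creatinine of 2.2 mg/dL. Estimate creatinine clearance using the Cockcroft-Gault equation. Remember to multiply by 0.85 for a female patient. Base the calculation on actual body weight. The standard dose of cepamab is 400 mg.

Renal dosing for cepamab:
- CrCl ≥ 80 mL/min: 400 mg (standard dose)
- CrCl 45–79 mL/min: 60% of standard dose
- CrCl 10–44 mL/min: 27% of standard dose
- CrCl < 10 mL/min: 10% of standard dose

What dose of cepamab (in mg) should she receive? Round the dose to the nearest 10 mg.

110 mg

CrCl = (140 − 65) × 104 / (72 × 2.2) × 0.85 = 7800.0 / 158.40 × 0.85 ≈ 41.9 mL/min
CrCl ≈ 42 mL/min → bracket 10–44 mL/min.
27% of 400 mg = 108 mg → 110 mg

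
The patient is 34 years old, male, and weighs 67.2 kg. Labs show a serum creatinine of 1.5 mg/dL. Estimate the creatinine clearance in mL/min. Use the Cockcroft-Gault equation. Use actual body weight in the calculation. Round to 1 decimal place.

CrCl = (140 − 34) × 67.2 / (72 × 1.5) = 7123.2 / 108.00 ≈ 66.0 mL/min

66.0 mL/min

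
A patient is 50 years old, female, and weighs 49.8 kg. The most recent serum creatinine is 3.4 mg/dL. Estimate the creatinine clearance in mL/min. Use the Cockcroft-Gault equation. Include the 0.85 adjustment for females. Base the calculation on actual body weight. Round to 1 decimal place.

CrCl = (140 − 50) × 49.8 / (72 × 3.4) × 0.85 = 4482.0 / 244.80 × 0.85 ≈ 15.6 mL/min

15.6 mL/min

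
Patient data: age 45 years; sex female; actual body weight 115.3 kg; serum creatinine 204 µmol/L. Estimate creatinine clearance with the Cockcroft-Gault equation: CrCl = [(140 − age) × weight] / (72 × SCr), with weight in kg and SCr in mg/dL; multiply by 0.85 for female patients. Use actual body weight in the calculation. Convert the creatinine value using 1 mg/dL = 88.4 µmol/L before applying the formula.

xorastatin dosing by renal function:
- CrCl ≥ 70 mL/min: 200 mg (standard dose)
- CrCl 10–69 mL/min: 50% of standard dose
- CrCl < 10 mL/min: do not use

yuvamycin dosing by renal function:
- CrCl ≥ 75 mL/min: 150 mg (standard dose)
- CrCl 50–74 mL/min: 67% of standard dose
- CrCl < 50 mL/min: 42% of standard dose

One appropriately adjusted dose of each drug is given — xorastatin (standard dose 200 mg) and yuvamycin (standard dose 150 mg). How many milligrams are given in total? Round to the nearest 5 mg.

200 mg

SCr = 204 / 88.4 = 2.308 mg/dL
CrCl = (140 − 45) × 115.3 / (72 × 2.308) × 0.85 = 10953.5 / 166.18 × 0.85 ≈ 56.0 mL/min
CrCl ≈ 56 mL/min.
xorastatin: 10–69 mL/min → 50% of 200 mg = 100 mg.
yuvamycin: 50–74 mL/min → 67% of 150 mg = 100.5 mg.
Total = 100 + 100.5 = 200.5 mg.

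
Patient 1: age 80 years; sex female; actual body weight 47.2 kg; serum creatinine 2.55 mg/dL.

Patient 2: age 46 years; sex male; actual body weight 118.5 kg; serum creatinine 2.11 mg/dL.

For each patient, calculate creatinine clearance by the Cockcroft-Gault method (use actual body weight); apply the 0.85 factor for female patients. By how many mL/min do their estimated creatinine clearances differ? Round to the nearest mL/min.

60 mL/min

Patient 1: CrCl = (140 − 80) × 47.2 / (72 × 2.55) × 0.85 = 2832.0 / 183.60 × 0.85 ≈ 13.1 mL/min
Patient 2: CrCl = (140 − 46) × 118.5 / (72 × 2.11) = 11139.0 / 151.92 ≈ 73.3 mL/min
|13.1 − 73.3| = 60.2 mL/min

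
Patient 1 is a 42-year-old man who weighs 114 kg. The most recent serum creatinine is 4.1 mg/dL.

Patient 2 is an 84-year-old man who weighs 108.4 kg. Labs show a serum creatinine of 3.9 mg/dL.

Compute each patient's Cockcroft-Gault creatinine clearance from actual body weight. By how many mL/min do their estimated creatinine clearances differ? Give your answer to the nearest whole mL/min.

16 mL/min

Patient 1: CrCl = (140 − 42) × 114 / (72 × 4.1) = 11172.0 / 295.20 ≈ 37.8 mL/min
Patient 2: CrCl = (140 − 84) × 108.4 / (72 × 3.9) = 6070.4 / 280.80 ≈ 21.6 mL/min
|37.8 − 21.6| = 16.2 mL/min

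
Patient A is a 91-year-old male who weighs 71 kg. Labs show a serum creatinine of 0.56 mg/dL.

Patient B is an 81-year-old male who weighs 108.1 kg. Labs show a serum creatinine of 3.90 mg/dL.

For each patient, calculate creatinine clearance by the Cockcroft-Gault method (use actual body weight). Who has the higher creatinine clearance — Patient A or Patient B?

Patient A: CrCl = (140 − 91) × 71 / (72 × 0.56) = 3479.0 / 40.32 ≈ 86.3 mL/min
Patient B: CrCl = (140 − 81) × 108.1 / (72 × 3.9) = 6377.9 / 280.80 ≈ 22.7 mL/min
86.3 vs 22.7 mL/min → Patient A is higher.

Patient A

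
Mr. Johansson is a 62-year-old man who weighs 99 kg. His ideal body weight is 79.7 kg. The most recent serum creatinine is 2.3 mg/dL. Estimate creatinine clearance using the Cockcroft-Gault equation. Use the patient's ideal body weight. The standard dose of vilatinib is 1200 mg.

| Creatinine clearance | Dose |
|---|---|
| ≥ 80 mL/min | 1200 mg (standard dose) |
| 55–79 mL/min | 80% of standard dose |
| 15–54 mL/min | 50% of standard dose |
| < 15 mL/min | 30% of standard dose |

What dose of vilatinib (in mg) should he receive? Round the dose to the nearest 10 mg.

600 mg

CrCl = (140 − 62) × 79.7 / (72 × 2.3) = 6216.6 / 165.60 ≈ 37.5 mL/min
CrCl ≈ 38 mL/min → bracket 15–54 mL/min.
50% of 1200 mg = 600 mg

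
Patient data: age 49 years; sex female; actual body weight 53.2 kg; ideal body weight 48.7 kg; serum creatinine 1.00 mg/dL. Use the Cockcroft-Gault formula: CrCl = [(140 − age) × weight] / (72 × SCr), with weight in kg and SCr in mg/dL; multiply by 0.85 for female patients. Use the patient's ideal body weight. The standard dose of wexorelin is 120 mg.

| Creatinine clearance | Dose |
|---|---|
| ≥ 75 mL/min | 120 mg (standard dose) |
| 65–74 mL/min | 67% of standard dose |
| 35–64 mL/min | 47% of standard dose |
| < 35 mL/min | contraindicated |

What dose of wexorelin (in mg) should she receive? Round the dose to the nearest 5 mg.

CrCl = (140 − 49) × 48.7 / (72 × 1) × 0.85 = 4431.7 / 72.00 × 0.85 ≈ 52.3 mL/min
CrCl ≈ 52 mL/min → bracket 35–64 mL/min.
47% of 120 mg = 56.4 mg → 55 mg

55 mg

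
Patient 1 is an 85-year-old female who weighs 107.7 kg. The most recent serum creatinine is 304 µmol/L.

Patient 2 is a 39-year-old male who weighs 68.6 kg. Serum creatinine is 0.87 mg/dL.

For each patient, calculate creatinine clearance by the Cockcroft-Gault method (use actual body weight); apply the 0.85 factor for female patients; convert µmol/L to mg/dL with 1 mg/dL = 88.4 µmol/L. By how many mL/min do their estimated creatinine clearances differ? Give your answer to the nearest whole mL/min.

90 mL/min

Patient 1: SCr = 304 / 88.4 = 3.439 mg/dL
Patient 1: CrCl = (140 − 85) × 107.7 / (72 × 3.439) × 0.85 = 5923.5 / 247.61 × 0.85 ≈ 20.3 mL/min
Patient 2: CrCl = (140 − 39) × 68.6 / (72 × 0.87) = 6928.6 / 62.64 ≈ 110.6 mL/min
|20.3 − 110.6| = 90.3 mL/min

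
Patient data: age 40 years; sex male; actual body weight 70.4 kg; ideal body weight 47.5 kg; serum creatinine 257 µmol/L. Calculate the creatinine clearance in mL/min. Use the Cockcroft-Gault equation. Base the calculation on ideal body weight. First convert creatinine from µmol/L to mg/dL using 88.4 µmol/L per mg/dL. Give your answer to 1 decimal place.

22.7 mL/min

SCr = 257 / 88.4 = 2.907 mg/dL
CrCl = (140 − 40) × 47.5 / (72 × 2.907) = 4750.0 / 209.30 ≈ 22.7 mL/min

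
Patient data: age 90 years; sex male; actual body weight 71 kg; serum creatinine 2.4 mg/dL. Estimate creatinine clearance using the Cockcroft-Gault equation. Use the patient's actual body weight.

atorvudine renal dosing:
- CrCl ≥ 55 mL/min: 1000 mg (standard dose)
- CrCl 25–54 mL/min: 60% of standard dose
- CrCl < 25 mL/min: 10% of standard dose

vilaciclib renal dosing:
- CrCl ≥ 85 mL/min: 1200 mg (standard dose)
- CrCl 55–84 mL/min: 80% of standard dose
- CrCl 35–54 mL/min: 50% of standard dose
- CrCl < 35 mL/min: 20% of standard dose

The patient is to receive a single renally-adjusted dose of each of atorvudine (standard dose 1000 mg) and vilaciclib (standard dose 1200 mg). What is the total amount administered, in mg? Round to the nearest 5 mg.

CrCl = (140 − 90) × 71 / (72 × 2.4) = 3550.0 / 172.80 ≈ 20.5 mL/min
CrCl ≈ 21 mL/min.
atorvudine: < 25 mL/min → 10% of 1000 mg = 100 mg.
vilaciclib: < 35 mL/min → 20% of 1200 mg = 240 mg.
Total = 100 + 240 = 340 mg.

340 mg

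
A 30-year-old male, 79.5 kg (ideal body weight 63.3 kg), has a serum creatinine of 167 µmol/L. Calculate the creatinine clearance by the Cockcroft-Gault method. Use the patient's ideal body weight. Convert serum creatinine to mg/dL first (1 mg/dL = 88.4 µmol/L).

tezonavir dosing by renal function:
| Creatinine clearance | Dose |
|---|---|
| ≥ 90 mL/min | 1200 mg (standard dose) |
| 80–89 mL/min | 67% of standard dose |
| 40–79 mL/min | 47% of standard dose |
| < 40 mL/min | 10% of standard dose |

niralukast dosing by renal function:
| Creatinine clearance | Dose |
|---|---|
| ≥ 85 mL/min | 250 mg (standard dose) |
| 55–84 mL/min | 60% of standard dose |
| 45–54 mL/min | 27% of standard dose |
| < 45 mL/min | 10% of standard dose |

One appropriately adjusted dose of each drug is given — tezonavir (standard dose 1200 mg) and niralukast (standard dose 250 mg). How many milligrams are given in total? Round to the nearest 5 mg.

SCr = 167 / 88.4 = 1.889 mg/dL
CrCl = (140 − 30) × 63.3 / (72 × 1.889) = 6963.0 / 136.01 ≈ 51.2 mL/min
CrCl ≈ 51 mL/min.
tezonavir: 40–79 mL/min → 47% of 1200 mg = 564 mg.
niralukast: 45–54 mL/min → 27% of 250 mg = 67.5 mg.
Total = 564 + 67.5 = 631.5 mg.

630 mg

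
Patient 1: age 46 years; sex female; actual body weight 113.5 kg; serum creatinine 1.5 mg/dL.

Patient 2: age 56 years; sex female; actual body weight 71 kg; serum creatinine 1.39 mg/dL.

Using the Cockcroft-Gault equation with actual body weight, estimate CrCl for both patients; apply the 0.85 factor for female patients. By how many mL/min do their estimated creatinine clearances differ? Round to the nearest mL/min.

33 mL/min

Patient 1: CrCl = (140 − 46) × 113.5 / (72 × 1.5) × 0.85 = 10669.0 / 108.00 × 0.85 ≈ 84.0 mL/min
Patient 2: CrCl = (140 − 56) × 71 / (72 × 1.39) × 0.85 = 5964.0 / 100.08 × 0.85 ≈ 50.7 mL/min
|84.0 − 50.7| = 33.3 mL/min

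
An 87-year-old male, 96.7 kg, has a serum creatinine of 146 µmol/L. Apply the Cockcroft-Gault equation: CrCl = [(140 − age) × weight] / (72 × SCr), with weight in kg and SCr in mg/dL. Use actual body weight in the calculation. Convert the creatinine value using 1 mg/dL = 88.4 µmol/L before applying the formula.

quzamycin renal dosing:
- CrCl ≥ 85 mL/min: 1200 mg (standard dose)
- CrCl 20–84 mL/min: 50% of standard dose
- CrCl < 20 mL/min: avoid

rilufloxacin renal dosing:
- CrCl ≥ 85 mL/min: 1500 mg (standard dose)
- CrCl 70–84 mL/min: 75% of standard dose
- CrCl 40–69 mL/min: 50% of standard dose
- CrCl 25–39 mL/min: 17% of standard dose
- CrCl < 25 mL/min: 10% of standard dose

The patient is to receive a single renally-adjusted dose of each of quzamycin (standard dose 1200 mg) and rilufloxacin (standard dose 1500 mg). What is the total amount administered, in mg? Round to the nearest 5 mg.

1350 mg

SCr = 146 / 88.4 = 1.652 mg/dL
CrCl = (140 − 87) × 96.7 / (72 × 1.652) = 5125.1 / 118.94 ≈ 43.1 mL/min
CrCl ≈ 43 mL/min.
quzamycin: 20–84 mL/min → 50% of 1200 mg = 600 mg.
rilufloxacin: 40–69 mL/min → 50% of 1500 mg = 750 mg.
Total = 600 + 750 = 1350 mg.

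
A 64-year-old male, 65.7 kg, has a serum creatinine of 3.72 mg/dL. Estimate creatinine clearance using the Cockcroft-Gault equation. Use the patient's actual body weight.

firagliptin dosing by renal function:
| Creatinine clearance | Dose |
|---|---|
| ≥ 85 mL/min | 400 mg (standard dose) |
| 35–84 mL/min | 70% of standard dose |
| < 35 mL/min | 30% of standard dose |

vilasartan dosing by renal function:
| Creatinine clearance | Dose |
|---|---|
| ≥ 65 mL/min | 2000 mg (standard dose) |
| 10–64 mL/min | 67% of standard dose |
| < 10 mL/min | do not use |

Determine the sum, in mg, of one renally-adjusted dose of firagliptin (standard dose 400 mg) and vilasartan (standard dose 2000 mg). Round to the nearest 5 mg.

CrCl = (140 − 64) × 65.7 / (72 × 3.72) = 4993.2 / 267.84 ≈ 18.6 mL/min
CrCl ≈ 19 mL/min.
firagliptin: < 35 mL/min → 30% of 400 mg = 120 mg.
vilasartan: 10–64 mL/min → 67% of 2000 mg = 1340 mg.
Total = 120 + 1340 = 1460 mg.

1460 mg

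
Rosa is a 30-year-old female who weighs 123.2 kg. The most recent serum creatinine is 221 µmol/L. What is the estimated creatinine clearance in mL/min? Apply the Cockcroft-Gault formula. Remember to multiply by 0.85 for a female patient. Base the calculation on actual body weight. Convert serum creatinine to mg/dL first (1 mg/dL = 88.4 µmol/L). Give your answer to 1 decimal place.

64.0 mL/min

SCr = 221 / 88.4 = 2.5 mg/dL
CrCl = (140 − 30) × 123.2 / (72 × 2.5) × 0.85 = 13552.0 / 180.00 × 0.85 ≈ 64.0 mL/min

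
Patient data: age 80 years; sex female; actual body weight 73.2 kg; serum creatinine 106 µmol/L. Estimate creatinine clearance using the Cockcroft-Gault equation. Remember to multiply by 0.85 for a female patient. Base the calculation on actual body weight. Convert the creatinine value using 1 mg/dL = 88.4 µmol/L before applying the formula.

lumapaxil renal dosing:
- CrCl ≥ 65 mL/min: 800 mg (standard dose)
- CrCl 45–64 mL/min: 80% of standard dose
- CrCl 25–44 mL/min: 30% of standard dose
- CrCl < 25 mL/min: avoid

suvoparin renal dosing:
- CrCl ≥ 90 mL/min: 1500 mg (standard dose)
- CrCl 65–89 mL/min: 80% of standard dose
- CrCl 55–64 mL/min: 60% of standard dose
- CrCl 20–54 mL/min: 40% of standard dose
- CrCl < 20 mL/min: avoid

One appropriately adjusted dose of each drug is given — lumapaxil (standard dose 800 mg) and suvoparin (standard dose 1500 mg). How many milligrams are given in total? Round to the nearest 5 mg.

840 mg

SCr = 106 / 88.4 = 1.199 mg/dL
CrCl = (140 − 80) × 73.2 / (72 × 1.199) × 0.85 = 4392.0 / 86.33 × 0.85 ≈ 43.2 mL/min
CrCl ≈ 43 mL/min.
lumapaxil: 25–44 mL/min → 30% of 800 mg = 240 mg.
suvoparin: 20–54 mL/min → 40% of 1500 mg = 600 mg.
Total = 240 + 600 = 840 mg.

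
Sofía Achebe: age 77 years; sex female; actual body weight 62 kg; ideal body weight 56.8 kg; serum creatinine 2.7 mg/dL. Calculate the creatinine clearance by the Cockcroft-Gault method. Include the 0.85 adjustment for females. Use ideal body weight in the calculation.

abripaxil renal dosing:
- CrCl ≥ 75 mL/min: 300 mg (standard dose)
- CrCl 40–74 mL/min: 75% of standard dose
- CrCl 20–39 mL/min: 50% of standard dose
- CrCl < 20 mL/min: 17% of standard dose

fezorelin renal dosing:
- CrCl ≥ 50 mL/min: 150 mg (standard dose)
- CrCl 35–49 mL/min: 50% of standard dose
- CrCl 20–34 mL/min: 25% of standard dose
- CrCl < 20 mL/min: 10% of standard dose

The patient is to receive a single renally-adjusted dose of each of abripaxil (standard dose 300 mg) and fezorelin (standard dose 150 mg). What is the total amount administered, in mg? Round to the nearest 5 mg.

CrCl = (140 − 77) × 56.8 / (72 × 2.7) × 0.85 = 3578.4 / 194.40 × 0.85 ≈ 15.6 mL/min
CrCl ≈ 16 mL/min.
abripaxil: < 20 mL/min → 17% of 300 mg = 51 mg.
fezorelin: < 20 mL/min → 10% of 150 mg = 15 mg.
Total = 51 + 15 = 66 mg.

65 mg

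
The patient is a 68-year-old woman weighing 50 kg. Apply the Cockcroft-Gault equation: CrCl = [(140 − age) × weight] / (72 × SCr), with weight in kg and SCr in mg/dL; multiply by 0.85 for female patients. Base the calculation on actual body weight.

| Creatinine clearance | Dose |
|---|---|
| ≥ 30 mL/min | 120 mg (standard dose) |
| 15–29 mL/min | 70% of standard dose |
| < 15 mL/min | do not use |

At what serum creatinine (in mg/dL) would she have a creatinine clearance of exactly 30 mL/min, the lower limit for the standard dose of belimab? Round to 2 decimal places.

1.42 mg/dL

Standard dose requires CrCl ≥ 30 mL/min.
Set (140 − 68) × 50 × 0.85 / (72 × SCr) = 30
SCr = (140 − 68) × 50 × 0.85 / (72 × 30) = 1.417 mg/dL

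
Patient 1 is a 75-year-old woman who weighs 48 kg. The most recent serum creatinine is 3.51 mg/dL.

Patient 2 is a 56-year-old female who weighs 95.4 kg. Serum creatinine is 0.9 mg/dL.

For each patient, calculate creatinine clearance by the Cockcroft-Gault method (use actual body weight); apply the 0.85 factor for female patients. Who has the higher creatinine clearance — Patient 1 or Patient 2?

Patient 1: CrCl = (140 − 75) × 48 / (72 × 3.51) × 0.85 = 3120.0 / 252.72 × 0.85 ≈ 10.5 mL/min
Patient 2: CrCl = (140 − 56) × 95.4 / (72 × 0.9) × 0.85 = 8013.6 / 64.80 × 0.85 ≈ 105.1 mL/min
10.5 vs 105.1 mL/min → Patient 2 is higher.

Patient 2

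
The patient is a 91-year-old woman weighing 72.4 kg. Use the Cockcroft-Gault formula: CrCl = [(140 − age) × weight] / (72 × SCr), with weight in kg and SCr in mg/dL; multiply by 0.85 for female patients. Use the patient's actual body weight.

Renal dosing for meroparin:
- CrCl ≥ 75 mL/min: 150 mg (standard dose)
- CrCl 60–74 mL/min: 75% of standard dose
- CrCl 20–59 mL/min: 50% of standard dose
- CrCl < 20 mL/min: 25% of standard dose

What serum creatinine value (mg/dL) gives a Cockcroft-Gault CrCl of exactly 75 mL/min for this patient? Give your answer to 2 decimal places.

Standard dose requires CrCl ≥ 75 mL/min.
Set (140 − 91) × 72.4 × 0.85 / (72 × SCr) = 75
SCr = (140 − 91) × 72.4 × 0.85 / (72 × 75) = 0.558 mg/dL

0.56 mg/dL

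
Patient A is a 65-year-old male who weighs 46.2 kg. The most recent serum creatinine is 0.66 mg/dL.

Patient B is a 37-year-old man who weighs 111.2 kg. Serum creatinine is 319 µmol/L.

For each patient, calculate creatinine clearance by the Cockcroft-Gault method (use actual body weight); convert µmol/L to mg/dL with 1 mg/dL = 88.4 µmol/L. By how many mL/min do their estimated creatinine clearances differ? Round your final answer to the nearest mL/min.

29 mL/min

Patient A: CrCl = (140 − 65) × 46.2 / (72 × 0.66) = 3465.0 / 47.52 ≈ 72.9 mL/min
Patient B: SCr = 319 / 88.4 = 3.609 mg/dL
Patient B: CrCl = (140 − 37) × 111.2 / (72 × 3.609) = 11453.6 / 259.85 ≈ 44.1 mL/min
|72.9 − 44.1| = 28.8 mL/min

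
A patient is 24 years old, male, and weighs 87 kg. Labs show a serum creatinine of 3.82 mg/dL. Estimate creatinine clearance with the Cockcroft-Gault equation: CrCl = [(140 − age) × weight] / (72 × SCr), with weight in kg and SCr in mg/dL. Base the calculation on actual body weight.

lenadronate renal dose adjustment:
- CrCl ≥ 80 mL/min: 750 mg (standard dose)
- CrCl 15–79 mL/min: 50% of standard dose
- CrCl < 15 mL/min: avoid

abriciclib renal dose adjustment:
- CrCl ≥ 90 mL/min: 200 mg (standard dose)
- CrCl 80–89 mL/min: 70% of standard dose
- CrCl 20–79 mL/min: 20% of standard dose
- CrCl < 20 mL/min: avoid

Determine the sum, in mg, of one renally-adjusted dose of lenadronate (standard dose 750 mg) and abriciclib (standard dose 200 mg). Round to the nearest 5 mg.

415 mg

CrCl = (140 − 24) × 87 / (72 × 3.82) = 10092.0 / 275.04 ≈ 36.7 mL/min
CrCl ≈ 37 mL/min.
lenadronate: 15–79 mL/min → 50% of 750 mg = 375 mg.
abriciclib: 20–79 mL/min → 20% of 200 mg = 40 mg.
Total = 375 + 40 = 415 mg.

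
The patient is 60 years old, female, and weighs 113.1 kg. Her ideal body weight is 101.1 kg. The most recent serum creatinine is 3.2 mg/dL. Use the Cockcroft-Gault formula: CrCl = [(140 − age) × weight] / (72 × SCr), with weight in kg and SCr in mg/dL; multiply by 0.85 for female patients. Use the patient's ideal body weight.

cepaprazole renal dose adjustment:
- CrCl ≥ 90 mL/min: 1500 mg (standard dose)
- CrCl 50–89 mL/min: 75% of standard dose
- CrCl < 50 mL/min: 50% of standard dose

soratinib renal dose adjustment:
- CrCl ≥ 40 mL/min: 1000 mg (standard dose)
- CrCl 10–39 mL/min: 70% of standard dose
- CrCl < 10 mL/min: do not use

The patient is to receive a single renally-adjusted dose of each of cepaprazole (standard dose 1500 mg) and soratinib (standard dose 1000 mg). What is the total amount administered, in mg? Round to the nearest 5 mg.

CrCl = (140 − 60) × 101.1 / (72 × 3.2) × 0.85 = 8088.0 / 230.40 × 0.85 ≈ 29.8 mL/min
CrCl ≈ 30 mL/min.
cepaprazole: < 50 mL/min → 50% of 1500 mg = 750 mg.
soratinib: 10–39 mL/min → 70% of 1000 mg = 700 mg.
Total = 750 + 700 = 1450 mg.

1450 mg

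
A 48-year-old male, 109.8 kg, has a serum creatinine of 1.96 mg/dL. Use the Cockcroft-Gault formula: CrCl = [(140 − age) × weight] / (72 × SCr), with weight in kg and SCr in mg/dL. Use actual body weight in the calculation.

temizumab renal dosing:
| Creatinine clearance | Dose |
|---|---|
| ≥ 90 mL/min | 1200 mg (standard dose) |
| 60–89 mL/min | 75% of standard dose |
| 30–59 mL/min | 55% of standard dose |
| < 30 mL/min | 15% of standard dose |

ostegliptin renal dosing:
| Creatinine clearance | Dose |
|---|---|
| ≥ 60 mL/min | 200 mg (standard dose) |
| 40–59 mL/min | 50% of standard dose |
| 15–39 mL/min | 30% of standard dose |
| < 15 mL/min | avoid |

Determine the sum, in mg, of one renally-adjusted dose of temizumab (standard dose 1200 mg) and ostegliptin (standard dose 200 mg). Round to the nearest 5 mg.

1100 mg

CrCl = (140 − 48) × 109.8 / (72 × 1.96) = 10101.6 / 141.12 ≈ 71.6 mL/min
CrCl ≈ 72 mL/min.
temizumab: 60–89 mL/min → 75% of 1200 mg = 900 mg.
ostegliptin: ≥ 60 mL/min → 100% of 200 mg = 200 mg.
Total = 900 + 200 = 1100 mg.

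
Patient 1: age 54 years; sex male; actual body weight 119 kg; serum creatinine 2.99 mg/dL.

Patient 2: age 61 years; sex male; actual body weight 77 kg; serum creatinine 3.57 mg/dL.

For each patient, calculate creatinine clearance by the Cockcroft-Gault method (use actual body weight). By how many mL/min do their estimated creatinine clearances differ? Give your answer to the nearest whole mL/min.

Patient 1: CrCl = (140 − 54) × 119 / (72 × 2.99) = 10234.0 / 215.28 ≈ 47.5 mL/min
Patient 2: CrCl = (140 − 61) × 77 / (72 × 3.57) = 6083.0 / 257.04 ≈ 23.7 mL/min
|47.5 − 23.7| = 23.8 mL/min

24 mL/min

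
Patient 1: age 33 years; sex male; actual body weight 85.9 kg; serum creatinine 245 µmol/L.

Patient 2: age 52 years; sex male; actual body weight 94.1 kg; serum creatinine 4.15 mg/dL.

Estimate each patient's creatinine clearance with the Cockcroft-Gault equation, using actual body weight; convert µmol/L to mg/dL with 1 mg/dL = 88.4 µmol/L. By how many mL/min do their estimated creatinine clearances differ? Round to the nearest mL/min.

18 mL/min

Patient 1: SCr = 245 / 88.4 = 2.771 mg/dL
Patient 1: CrCl = (140 − 33) × 85.9 / (72 × 2.771) = 9191.3 / 199.51 ≈ 46.1 mL/min
Patient 2: CrCl = (140 − 52) × 94.1 / (72 × 4.15) = 8280.8 / 298.80 ≈ 27.7 mL/min
|46.1 − 27.7| = 18.4 mL/min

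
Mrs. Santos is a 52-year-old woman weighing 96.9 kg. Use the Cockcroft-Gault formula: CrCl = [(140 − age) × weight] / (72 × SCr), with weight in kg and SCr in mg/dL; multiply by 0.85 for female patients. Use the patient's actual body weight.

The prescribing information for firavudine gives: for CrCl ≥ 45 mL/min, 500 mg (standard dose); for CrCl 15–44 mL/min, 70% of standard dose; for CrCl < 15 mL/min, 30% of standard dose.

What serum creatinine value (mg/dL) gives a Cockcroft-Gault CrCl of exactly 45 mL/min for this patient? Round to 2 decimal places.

Standard dose requires CrCl ≥ 45 mL/min.
Set (140 − 52) × 96.9 × 0.85 / (72 × SCr) = 45
SCr = (140 − 52) × 96.9 × 0.85 / (72 × 45) = 2.237 mg/dL

2.24 mg/dL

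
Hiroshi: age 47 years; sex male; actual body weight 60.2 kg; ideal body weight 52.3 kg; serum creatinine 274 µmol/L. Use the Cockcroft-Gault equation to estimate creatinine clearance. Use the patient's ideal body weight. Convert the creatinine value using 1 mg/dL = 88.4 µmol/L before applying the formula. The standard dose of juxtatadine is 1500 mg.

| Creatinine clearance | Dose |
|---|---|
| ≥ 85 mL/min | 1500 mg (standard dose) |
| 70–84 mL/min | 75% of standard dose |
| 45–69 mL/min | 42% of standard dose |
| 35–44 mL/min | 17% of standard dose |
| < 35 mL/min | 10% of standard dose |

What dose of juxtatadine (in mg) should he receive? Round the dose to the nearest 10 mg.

150 mg

SCr = 274 / 88.4 = 3.1 mg/dL
CrCl = (140 − 47) × 52.3 / (72 × 3.1) = 4863.9 / 223.20 ≈ 21.8 mL/min
CrCl ≈ 22 mL/min → bracket < 35 mL/min.
10% of 1500 mg = 150 mg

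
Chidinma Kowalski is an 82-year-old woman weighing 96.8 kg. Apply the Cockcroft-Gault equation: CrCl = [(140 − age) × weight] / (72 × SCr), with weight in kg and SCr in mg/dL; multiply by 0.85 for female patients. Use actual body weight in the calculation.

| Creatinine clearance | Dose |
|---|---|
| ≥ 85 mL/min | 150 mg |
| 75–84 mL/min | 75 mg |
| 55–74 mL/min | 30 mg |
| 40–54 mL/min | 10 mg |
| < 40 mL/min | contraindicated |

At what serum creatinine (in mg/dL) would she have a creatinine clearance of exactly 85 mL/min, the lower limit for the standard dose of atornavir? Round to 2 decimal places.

0.78 mg/dL

Standard dose requires CrCl ≥ 85 mL/min.
Set (140 − 82) × 96.8 × 0.85 / (72 × SCr) = 85
SCr = (140 − 82) × 96.8 × 0.85 / (72 × 85) = 0.780 mg/dL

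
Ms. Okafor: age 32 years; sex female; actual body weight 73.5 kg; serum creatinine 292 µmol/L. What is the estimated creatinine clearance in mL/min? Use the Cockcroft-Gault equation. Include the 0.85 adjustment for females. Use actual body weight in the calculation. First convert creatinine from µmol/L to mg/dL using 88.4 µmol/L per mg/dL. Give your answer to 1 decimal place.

28.4 mL/min

SCr = 292 / 88.4 = 3.303 mg/dL
CrCl = (140 − 32) × 73.5 / (72 × 3.303) × 0.85 = 7938.0 / 237.82 × 0.85 ≈ 28.4 mL/min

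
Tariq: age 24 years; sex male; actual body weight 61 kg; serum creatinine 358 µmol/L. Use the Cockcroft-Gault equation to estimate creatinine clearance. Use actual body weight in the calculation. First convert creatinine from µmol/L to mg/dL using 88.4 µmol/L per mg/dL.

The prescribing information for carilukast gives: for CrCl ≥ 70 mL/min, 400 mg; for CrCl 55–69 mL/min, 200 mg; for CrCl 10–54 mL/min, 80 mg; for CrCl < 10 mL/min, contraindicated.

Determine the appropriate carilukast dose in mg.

80 mg

SCr = 358 / 88.4 = 4.05 mg/dL
CrCl = (140 − 24) × 61 / (72 × 4.05) = 7076.0 / 291.60 ≈ 24.3 mL/min
CrCl ≈ 24 mL/min → bracket 10–54 mL/min.
Dose for this bracket: 80 mg.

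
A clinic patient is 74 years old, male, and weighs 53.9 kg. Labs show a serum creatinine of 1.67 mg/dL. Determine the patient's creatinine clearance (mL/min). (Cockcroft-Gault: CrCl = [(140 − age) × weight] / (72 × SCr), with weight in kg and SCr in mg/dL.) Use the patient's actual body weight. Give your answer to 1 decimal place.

29.6 mL/min

CrCl = (140 − 74) × 53.9 / (72 × 1.67) = 3557.4 / 120.24 ≈ 29.6 mL/min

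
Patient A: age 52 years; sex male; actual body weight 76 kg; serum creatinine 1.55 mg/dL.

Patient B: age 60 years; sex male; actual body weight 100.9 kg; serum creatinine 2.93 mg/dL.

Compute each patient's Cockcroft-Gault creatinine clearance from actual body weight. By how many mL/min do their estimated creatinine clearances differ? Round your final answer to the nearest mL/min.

Patient A: CrCl = (140 − 52) × 76 / (72 × 1.55) = 6688.0 / 111.60 ≈ 59.9 mL/min
Patient B: CrCl = (140 − 60) × 100.9 / (72 × 2.93) = 8072.0 / 210.96 ≈ 38.3 mL/min
|59.9 − 38.3| = 21.6 mL/min

22 mL/min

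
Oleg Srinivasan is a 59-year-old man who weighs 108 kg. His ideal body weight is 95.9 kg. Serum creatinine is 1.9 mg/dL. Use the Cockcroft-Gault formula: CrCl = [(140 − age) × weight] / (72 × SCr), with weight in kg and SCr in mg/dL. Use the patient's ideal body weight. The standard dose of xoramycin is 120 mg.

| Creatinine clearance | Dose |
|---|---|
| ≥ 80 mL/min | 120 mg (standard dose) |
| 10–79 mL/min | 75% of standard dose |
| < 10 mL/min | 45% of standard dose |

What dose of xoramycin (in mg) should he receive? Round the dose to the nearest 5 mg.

90 mg

CrCl = (140 − 59) × 95.9 / (72 × 1.9) = 7767.9 / 136.80 ≈ 56.8 mL/min
CrCl ≈ 57 mL/min → bracket 10–79 mL/min.
75% of 120 mg = 90 mg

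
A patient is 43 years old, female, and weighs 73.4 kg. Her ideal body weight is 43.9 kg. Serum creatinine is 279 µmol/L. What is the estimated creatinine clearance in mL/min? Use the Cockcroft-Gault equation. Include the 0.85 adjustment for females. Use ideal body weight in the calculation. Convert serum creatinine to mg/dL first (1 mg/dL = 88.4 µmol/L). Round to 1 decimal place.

15.9 mL/min

SCr = 279 / 88.4 = 3.156 mg/dL
CrCl = (140 − 43) × 43.9 / (72 × 3.156) × 0.85 = 4258.3 / 227.23 × 0.85 ≈ 15.9 mL/min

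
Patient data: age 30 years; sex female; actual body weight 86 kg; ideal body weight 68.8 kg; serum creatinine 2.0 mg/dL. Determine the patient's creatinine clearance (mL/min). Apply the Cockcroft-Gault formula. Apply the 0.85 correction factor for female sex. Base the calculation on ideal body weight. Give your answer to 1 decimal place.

44.7 mL/min

CrCl = (140 − 30) × 68.8 / (72 × 2) × 0.85 = 7568.0 / 144.00 × 0.85 ≈ 44.7 mL/min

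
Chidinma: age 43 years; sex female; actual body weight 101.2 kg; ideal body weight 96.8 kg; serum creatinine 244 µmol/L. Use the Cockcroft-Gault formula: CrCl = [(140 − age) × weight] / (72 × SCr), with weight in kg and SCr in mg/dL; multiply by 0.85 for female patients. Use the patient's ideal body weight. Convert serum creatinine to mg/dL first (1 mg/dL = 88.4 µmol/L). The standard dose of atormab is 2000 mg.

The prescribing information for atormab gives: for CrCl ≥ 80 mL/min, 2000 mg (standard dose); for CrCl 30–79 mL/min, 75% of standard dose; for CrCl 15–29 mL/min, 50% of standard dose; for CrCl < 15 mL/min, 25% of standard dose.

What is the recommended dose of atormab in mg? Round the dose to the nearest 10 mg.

1500 mg

SCr = 244 / 88.4 = 2.76 mg/dL
CrCl = (140 − 43) × 96.8 / (72 × 2.76) × 0.85 = 9389.6 / 198.72 × 0.85 ≈ 40.2 mL/min
CrCl ≈ 40 mL/min → bracket 30–79 mL/min.
75% of 2000 mg = 1500 mg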